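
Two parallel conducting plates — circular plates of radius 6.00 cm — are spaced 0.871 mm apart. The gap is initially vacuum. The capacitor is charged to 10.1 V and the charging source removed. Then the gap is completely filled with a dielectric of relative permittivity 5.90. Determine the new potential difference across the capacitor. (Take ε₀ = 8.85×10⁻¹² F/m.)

A = π(6.00 cm)² = 1.13×10⁻² m².
Initially C₁ = ε₀A/d = 8.85×10⁻¹² × 1.13×10⁻² / 8.71×10⁻⁴ = 1.15×10⁻¹⁰ F.
V₁ = 10.1 V.
Isolated ⇒ Q is held fixed. C₂ = 5.90 C₁ and V = Q/C, so V₂/V₁ = C₁/C₂ = 0.169.
V₂ = 0.169 × 10.1 = 1.71 V.

V ≈ 1.71 V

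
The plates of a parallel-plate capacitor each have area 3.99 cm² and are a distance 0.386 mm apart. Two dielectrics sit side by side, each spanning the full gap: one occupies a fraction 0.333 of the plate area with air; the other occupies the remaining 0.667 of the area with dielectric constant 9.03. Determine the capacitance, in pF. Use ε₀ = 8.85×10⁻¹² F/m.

C ≈ 58.1 pF

A = 3.99 cm² = 3.99×10⁻⁴ m².
Side-by-side slabs ⇒ two capacitors in parallel, each spanning the full gap.
C₁ = κ₁ε₀A₁/d = 1.00 × 8.85×10⁻¹² × 1.33×10⁻⁴ / 3.86×10⁻⁴ = 3.05×10⁻¹² F.
C₂ = κ₂ε₀A₂/d = 9.03 × 8.85×10⁻¹² × 2.66×10⁻⁴ / 3.86×10⁻⁴ = 5.51×10⁻¹¹ F.
C = C₁ + C₂ = 5.81×10⁻¹¹ F.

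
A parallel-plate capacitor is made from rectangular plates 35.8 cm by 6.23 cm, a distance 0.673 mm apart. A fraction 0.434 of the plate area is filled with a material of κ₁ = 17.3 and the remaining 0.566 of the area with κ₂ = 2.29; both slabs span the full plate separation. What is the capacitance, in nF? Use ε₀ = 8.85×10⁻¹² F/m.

2.58 nF

A = 35.8 × 6.23 cm² = 2.23×10⁻² m².
Side-by-side slabs ⇒ two capacitors in parallel, each spanning the full gap.
C₁ = κ₁ε₀A₁/d = 17.3 × 8.85×10⁻¹² × 9.68×10⁻³ / 6.73×10⁻⁴ = 2.20×10⁻⁹ F.
C₂ = κ₂ε₀A₂/d = 2.29 × 8.85×10⁻¹² × 1.26×10⁻² / 6.73×10⁻⁴ = 3.80×10⁻¹⁰ F.
C = C₁ + C₂ = 2.58×10⁻⁹ F.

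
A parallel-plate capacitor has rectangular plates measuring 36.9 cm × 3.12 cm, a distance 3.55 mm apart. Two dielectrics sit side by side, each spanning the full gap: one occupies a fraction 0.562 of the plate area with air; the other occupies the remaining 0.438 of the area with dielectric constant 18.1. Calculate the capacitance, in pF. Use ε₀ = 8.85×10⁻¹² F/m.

A = 36.9 × 3.12 cm² = 1.15×10⁻² m².
Side-by-side slabs ⇒ two capacitors in parallel, each spanning the full gap.
C₁ = κ₁ε₀A₁/d = 1.00 × 8.85×10⁻¹² × 6.47×10⁻³ / 3.55×10⁻³ = 1.61×10⁻¹¹ F.
C₂ = κ₂ε₀A₂/d = 18.1 × 8.85×10⁻¹² × 5.04×10⁻³ / 3.55×10⁻³ = 2.28×10⁻¹⁰ F.
C = C₁ + C₂ = 2.44×10⁻¹⁰ F.

244 pF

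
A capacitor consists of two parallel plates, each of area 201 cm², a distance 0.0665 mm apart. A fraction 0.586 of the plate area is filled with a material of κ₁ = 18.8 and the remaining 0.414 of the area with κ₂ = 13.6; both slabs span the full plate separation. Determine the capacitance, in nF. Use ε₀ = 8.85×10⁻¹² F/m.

C ≈ 44.5 nF

A = 201 cm² = 2.01×10⁻² m².
Side-by-side slabs ⇒ two capacitors in parallel, each spanning the full gap.
C₁ = κ₁ε₀A₁/d = 18.8 × 8.85×10⁻¹² × 1.18×10⁻² / 6.65×10⁻⁵ = 2.95×10⁻⁸ F.
C₂ = κ₂ε₀A₂/d = 13.6 × 8.85×10⁻¹² × 8.32×10⁻³ / 6.65×10⁻⁵ = 1.51×10⁻⁸ F.
C = C₁ + C₂ = 4.45×10⁻⁸ F.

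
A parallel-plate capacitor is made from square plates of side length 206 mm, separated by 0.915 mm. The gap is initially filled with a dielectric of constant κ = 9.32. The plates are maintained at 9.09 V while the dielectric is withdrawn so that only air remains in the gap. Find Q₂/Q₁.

Battery connected ⇒ V is held fixed.
C₂ = 0.107 C₁ and Q = CV, so Q₂/Q₁ = C₂/C₁ = 0.107.

Q₂/Q₁ ≈ 0.107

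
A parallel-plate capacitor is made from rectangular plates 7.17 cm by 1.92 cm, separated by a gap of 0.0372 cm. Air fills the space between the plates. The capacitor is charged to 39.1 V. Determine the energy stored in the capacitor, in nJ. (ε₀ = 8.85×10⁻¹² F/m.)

25.0 nJ

A = 7.17 × 1.92 cm² = 1.38×10⁻³ m².
C = ε₀A/d = 8.85×10⁻¹² × 1.38×10⁻³ / 3.72×10⁻⁴ = 3.28×10⁻¹¹ F.
U = ½CV² = ½ × 3.28×10⁻¹¹ × (39.1)² = 2.50×10⁻⁸ J.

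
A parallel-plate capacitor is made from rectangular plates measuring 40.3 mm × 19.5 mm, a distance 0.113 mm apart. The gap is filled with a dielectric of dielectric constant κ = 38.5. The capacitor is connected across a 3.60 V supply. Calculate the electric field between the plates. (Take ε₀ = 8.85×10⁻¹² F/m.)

31.9 kV/m

E = V/d = 3.60 / 1.13×10⁻⁴ = 3.19×10⁴ V/m.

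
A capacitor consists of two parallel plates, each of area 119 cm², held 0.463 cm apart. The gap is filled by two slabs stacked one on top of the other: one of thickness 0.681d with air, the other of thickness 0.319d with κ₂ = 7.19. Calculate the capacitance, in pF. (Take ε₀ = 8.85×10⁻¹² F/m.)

A = 119 cm² = 1.19×10⁻² m².
Stacked slabs ⇒ two capacitors in series, each with the full plate area.
C₁ = κ₁ε₀A/d₁ = 1.00 × 8.85×10⁻¹² × 1.19×10⁻² / 3.15×10⁻³ = 3.34×10⁻¹¹ F.
C₂ = κ₂ε₀A/d₂ = 7.19 × 8.85×10⁻¹² × 1.19×10⁻² / 1.48×10⁻³ = 5.13×10⁻¹⁰ F.
C = (1/C₁ + 1/C₂)⁻¹ = 3.14×10⁻¹¹ F.

C ≈ 31.4 pF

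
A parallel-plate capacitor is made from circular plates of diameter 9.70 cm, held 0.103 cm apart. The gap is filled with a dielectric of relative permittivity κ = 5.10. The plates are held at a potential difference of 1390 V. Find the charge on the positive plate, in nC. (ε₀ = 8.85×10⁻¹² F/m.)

450 nC

A = π(9.70/2 cm)² = 7.39×10⁻³ m².
C = κε₀A/d = 5.10 × 8.85×10⁻¹² × 7.39×10⁻³ / 1.03×10⁻³ = 3.24×10⁻¹⁰ F.
Q = CV = 3.24×10⁻¹⁰ × 1390 = 4.50×10⁻⁷ C.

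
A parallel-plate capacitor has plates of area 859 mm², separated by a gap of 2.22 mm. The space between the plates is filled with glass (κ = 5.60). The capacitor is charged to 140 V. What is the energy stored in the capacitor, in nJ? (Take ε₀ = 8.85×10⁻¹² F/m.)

U ≈ 188 nJ

A = 859 mm² = 8.59×10⁻⁴ m².
C = κε₀A/d = 5.60 × 8.85×10⁻¹² × 8.59×10⁻⁴ / 2.22×10⁻³ = 1.92×10⁻¹¹ F.
U = ½CV² = ½ × 1.92×10⁻¹¹ × (140)² = 1.88×10⁻⁷ J.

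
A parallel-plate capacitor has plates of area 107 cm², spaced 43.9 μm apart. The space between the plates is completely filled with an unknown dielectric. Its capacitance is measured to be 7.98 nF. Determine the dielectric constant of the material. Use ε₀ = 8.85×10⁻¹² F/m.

κ ≈ 3.70

A = 107 cm² = 1.07×10⁻² m².
κ = Cd/(ε₀A) = 7.98×10⁻⁹ × 4.39×10⁻⁵ / (8.85×10⁻¹² × 1.07×10⁻²) = 3.70.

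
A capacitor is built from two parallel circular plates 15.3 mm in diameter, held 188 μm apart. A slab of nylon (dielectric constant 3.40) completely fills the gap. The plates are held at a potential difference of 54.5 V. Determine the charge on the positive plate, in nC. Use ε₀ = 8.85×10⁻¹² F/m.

1.60 nC

A = π(15.3/2 mm)² = 1.84×10⁻⁴ m².
C = κε₀A/d = 3.40 × 8.85×10⁻¹² × 1.84×10⁻⁴ / 1.88×10⁻⁴ = 2.94×10⁻¹¹ F.
Q = CV = 2.94×10⁻¹¹ × 54.5 = 1.60×10⁻⁹ C.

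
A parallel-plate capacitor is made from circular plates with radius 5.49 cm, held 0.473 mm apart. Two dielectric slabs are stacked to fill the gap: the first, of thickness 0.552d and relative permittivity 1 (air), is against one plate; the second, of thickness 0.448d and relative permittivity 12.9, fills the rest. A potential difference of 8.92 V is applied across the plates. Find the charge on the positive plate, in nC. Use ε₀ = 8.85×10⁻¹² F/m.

2.69 nC

A = π(5.49 cm)² = 9.47×10⁻³ m².
Stacked slabs ⇒ two capacitors in series, each with the full plate area.
C₁ = κ₁ε₀A/d₁ = 1.00 × 8.85×10⁻¹² × 9.47×10⁻³ / 2.61×10⁻⁴ = 3.21×10⁻¹⁰ F.
C₂ = κ₂ε₀A/d₂ = 12.9 × 8.85×10⁻¹² × 9.47×10⁻³ / 2.12×10⁻⁴ = 5.10×10⁻⁹ F.
C = (1/C₁ + 1/C₂)⁻¹ = 3.02×10⁻¹⁰ F.
Q = CV = 3.02×10⁻¹⁰ × 8.92 = 2.69×10⁻⁹ C.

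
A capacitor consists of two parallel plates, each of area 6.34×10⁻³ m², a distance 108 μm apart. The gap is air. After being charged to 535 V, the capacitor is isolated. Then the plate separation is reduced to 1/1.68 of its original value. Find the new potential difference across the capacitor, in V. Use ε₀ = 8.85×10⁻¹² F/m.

318 V

Initially C₁ = ε₀A/d = 8.85×10⁻¹² × 6.34×10⁻³ / 1.08×10⁻⁴ = 5.20×10⁻¹⁰ F.
V₁ = 5.35×10² V.
Isolated ⇒ Q is held fixed. C₂ = 1.68 C₁ and V = Q/C, so V₂/V₁ = C₁/C₂ = 0.595.
V₂ = 0.595 × 5.35×10² = 3.18×10² V.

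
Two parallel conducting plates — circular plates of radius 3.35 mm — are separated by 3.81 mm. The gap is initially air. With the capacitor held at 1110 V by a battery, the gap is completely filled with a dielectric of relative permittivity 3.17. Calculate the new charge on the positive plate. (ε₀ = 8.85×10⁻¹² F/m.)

A = π(3.35 mm)² = 3.53×10⁻⁵ m².
Initially C₁ = ε₀A/d = 8.85×10⁻¹² × 3.53×10⁻⁵ / 3.81×10⁻³ = 8.19×10⁻¹⁴ F.
Q₁ = 9.09×10⁻¹¹ C.
Battery connected ⇒ V is held fixed. C₂ = 3.17 C₁ and Q = CV, so Q₂/Q₁ = C₂/C₁ = 3.17.
Q₂ = 3.17 × 9.09×10⁻¹¹ = 2.88×10⁻¹⁰ C.

288 pC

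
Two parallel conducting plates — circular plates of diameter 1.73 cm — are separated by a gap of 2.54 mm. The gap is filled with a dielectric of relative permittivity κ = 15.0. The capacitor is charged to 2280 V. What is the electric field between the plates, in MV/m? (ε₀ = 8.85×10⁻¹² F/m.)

E ≈ 0.898 MV/m

E = V/d = 2280 / 2.54×10⁻³ = 8.98×10⁵ V/m.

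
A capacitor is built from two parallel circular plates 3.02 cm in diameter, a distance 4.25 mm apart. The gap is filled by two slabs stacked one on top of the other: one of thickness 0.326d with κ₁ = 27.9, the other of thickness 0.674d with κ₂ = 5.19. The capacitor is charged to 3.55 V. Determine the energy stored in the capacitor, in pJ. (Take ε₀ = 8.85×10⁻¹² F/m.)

U ≈ 66.4 pJ

A = π(3.02/2 cm)² = 7.16×10⁻⁴ m².
Stacked slabs ⇒ two capacitors in series, each with the full plate area.
C₁ = κ₁ε₀A/d₁ = 27.9 × 8.85×10⁻¹² × 7.16×10⁻⁴ / 1.39×10⁻³ = 1.28×10⁻¹⁰ F.
C₂ = κ₂ε₀A/d₂ = 5.19 × 8.85×10⁻¹² × 7.16×10⁻⁴ / 2.86×10⁻³ = 1.15×10⁻¹¹ F.
C = (1/C₁ + 1/C₂)⁻¹ = 1.05×10⁻¹¹ F.
U = ½CV² = ½ × 1.05×10⁻¹¹ × (3.55)² = 6.64×10⁻¹¹ J.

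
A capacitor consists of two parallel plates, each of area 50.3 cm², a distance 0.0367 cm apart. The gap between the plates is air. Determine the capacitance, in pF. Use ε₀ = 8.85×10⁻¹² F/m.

A = 50.3 cm² = 5.03×10⁻³ m².
C = ε₀A/d = 8.85×10⁻¹² × 5.03×10⁻³ / 3.67×10⁻⁴ = 1.21×10⁻¹⁰ F.

C ≈ 121 pF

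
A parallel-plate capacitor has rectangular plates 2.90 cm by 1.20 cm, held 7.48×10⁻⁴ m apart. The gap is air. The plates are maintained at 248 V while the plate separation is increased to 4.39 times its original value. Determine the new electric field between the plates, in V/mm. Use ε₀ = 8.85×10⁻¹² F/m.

E ≈ 75.5 V/mm

A = 2.90 × 1.20 cm² = 3.48×10⁻⁴ m².
Initially C₁ = ε₀A/d = 8.85×10⁻¹² × 3.48×10⁻⁴ / 7.48×10⁻⁴ = 4.12×10⁻¹² F.
E₁ = 3.32×10⁵ V/m.
Battery connected ⇒ V is held fixed. E = V/d, so E₂/E₁ = d₁/d₂ = 0.228.
E₂ = 0.228 × 3.32×10⁵ = 7.55×10⁴ V/m.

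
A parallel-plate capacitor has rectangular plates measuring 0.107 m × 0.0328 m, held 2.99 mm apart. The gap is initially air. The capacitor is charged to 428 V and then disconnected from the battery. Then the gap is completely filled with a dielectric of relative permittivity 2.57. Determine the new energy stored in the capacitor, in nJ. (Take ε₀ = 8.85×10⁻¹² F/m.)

U ≈ 370 nJ

A = 0.107 × 0.0328 m² = 3.51×10⁻³ m².
Initially C₁ = ε₀A/d = 8.85×10⁻¹² × 3.51×10⁻³ / 2.99×10⁻³ = 1.04×10⁻¹¹ F.
U₁ = 9.51×10⁻⁷ J.
Isolated ⇒ Q is held fixed. C₂ = 2.57 C₁ and U = Q²/(2C), so U₂/U₁ = C₁/C₂ = 0.389.
U₂ = 0.389 × 9.51×10⁻⁷ = 3.70×10⁻⁷ J.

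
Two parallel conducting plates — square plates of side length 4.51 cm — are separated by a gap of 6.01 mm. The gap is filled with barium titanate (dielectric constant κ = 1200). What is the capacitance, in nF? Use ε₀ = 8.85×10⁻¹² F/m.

A = (4.51 cm)² = 2.03×10⁻³ m².
C = κε₀A/d = 1200 × 8.85×10⁻¹² × 2.03×10⁻³ / 6.01×10⁻³ = 3.59×10⁻⁹ F.

C ≈ 3.59 nF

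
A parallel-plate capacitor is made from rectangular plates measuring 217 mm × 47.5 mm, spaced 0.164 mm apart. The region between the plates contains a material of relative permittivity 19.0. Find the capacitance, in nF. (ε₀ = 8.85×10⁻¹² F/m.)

10.6 nF

A = 217 × 47.5 mm² = 1.03×10⁻² m².
C = κε₀A/d = 19.0 × 8.85×10⁻¹² × 1.03×10⁻² / 1.64×10⁻⁴ = 1.06×10⁻⁸ F.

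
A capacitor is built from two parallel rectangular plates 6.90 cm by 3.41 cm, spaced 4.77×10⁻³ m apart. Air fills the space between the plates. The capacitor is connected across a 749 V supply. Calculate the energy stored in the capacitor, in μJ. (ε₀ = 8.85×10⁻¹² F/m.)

1.22 μJ

A = 6.90 × 3.41 cm² = 2.35×10⁻³ m².
C = ε₀A/d = 8.85×10⁻¹² × 2.35×10⁻³ / 4.77×10⁻³ = 4.37×10⁻¹² F.
U = ½CV² = ½ × 4.37×10⁻¹² × (749)² = 1.22×10⁻⁶ J.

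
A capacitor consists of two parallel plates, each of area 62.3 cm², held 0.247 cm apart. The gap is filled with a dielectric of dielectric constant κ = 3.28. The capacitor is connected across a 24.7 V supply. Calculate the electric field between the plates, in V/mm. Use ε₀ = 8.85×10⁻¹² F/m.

E ≈ 10.0 V/mm

E = V/d = 24.7 / 2.47×10⁻³ = 1.00×10⁴ V/m.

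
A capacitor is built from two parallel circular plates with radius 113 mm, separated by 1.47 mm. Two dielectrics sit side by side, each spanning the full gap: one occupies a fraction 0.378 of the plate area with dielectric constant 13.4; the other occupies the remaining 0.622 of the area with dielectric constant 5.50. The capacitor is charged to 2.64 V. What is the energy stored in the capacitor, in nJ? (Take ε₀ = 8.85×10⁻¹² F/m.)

U ≈ 7.14 nJ

A = π(113 mm)² = 4.01×10⁻² m².
Side-by-side slabs ⇒ two capacitors in parallel, each spanning the full gap.
C₁ = κ₁ε₀A₁/d = 13.4 × 8.85×10⁻¹² × 1.52×10⁻² / 1.47×10⁻³ = 1.22×10⁻⁹ F.
C₂ = κ₂ε₀A₂/d = 5.50 × 8.85×10⁻¹² × 2.50×10⁻² / 1.47×10⁻³ = 8.26×10⁻¹⁰ F.
C = C₁ + C₂ = 2.05×10⁻⁹ F.
U = ½CV² = ½ × 2.05×10⁻⁹ × (2.64)² = 7.14×10⁻⁹ J.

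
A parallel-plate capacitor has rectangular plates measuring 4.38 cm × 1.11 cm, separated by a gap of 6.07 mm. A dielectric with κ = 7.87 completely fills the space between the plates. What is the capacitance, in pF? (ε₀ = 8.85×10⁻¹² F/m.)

A = 4.38 × 1.11 cm² = 4.86×10⁻⁴ m².
C = κε₀A/d = 7.87 × 8.85×10⁻¹² × 4.86×10⁻⁴ / 6.07×10⁻³ = 5.58×10⁻¹² F.

C ≈ 5.58 pF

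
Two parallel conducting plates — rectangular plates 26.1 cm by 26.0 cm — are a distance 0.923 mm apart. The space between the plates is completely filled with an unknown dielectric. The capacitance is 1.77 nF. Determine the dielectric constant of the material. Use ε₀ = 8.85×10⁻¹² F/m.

A = 26.1 × 26.0 cm² = 6.79×10⁻² m².
κ = Cd/(ε₀A) = 1.77×10⁻⁹ × 9.23×10⁻⁴ / (8.85×10⁻¹² × 6.79×10⁻²) = 2.72.

κ ≈ 2.72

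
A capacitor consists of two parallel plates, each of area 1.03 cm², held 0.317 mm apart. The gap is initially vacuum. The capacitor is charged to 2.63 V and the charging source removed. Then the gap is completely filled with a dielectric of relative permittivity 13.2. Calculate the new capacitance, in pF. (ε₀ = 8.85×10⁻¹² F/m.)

38.0 pF

A = 1.03 cm² = 1.03×10⁻⁴ m².
Initially C₁ = ε₀A/d = 8.85×10⁻¹² × 1.03×10⁻⁴ / 3.17×10⁻⁴ = 2.88×10⁻¹² F.
C = κε₀A/d scales with κ, so C₂/C₁ = κ = 13.2.
C₂ = 13.2 × 2.88×10⁻¹² = 3.80×10⁻¹¹ F.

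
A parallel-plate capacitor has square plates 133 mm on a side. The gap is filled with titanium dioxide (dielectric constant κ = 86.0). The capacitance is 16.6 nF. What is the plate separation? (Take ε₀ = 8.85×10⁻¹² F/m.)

d ≈ 0.811 mm

A = (133 mm)² = 1.77×10⁻² m².
d = κε₀A/C = 86.0 × 8.85×10⁻¹² × 1.77×10⁻² / 1.66×10⁻⁸ = 8.11×10⁻⁴ m.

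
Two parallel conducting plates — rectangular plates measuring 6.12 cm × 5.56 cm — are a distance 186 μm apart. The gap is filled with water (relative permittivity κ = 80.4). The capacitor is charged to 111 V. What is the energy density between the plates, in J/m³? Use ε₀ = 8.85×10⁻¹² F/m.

u ≈ 127 J/m³

E = V/d = 111 / 1.86×10⁻⁴ = 5.97×10⁵ V/m.
u = ½κε₀E² = ½ × 80.4 × 8.85×10⁻¹² × (5.97×10⁵)² = 1.27×10² J/m³.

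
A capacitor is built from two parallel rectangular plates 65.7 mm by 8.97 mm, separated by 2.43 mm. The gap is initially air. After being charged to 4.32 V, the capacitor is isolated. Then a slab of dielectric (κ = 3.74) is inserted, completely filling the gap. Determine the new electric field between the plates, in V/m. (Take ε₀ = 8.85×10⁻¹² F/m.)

475 V/m

A = 65.7 × 8.97 mm² = 5.89×10⁻⁴ m².
Initially C₁ = ε₀A/d = 8.85×10⁻¹² × 5.89×10⁻⁴ / 2.43×10⁻³ = 2.15×10⁻¹² F.
E₁ = 1.78×10³ V/m.
Isolated ⇒ Q is held fixed. V₂ = Q/C₂ = V₁/3.74; E = V/d, so E₂/E₁ = (V₂/V₁)(d₁/d₂) = 0.267.
E₂ = 0.267 × 1.78×10³ = 4.75×10² V/m.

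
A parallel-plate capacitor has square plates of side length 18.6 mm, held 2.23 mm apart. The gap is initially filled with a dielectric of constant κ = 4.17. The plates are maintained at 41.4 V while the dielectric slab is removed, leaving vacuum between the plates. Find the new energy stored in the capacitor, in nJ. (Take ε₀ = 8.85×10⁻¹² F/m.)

A = (18.6 mm)² = 3.46×10⁻⁴ m².
Initially C₁ = κε₀A/d = 4.17 × 8.85×10⁻¹² × 3.46×10⁻⁴ / 2.23×10⁻³ = 5.73×10⁻¹² F.
U₁ = 4.91×10⁻⁹ J.
Battery connected ⇒ V is held fixed. C₂ = 0.240 C₁ and U = ½CV², so U₂/U₁ = C₂/C₁ = 0.240.
U₂ = 0.240 × 4.91×10⁻⁹ = 1.18×10⁻⁹ J.

U ≈ 1.18 nJ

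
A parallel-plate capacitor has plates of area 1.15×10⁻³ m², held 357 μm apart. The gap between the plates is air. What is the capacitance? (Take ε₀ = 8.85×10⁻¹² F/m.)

C = ε₀A/d = 8.85×10⁻¹² × 1.15×10⁻³ / 3.57×10⁻⁴ = 2.85×10⁻¹¹ F.

C ≈ 28.5 pF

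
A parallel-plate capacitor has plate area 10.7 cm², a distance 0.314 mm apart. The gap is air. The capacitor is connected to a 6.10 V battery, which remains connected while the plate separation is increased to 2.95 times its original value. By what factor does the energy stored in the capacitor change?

Battery connected ⇒ V is held fixed.
C₂ = 0.339 C₁ and U = ½CV², so U₂/U₁ = C₂/C₁ = 0.339.

0.339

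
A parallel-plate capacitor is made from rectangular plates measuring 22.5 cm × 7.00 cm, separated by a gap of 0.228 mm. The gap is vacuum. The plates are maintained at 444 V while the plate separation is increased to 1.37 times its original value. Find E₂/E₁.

E₂/E₁ ≈ 0.730

Battery connected ⇒ V is held fixed.
E = V/d, so E₂/E₁ = d₁/d₂ = 0.730.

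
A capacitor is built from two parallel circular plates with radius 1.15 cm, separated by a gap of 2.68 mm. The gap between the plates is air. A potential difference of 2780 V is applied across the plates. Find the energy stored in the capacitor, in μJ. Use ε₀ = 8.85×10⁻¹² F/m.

A = π(1.15 cm)² = 4.15×10⁻⁴ m².
C = ε₀A/d = 8.85×10⁻¹² × 4.15×10⁻⁴ / 2.68×10⁻³ = 1.37×10⁻¹² F.
U = ½CV² = ½ × 1.37×10⁻¹² × (2780)² = 5.30×10⁻⁶ J.

5.30 μJ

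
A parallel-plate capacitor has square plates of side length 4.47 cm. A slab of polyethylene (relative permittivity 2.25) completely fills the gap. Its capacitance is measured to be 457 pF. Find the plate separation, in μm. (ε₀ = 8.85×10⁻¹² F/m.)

d ≈ 87.1 μm

A = (4.47 cm)² = 2.00×10⁻³ m².
d = κε₀A/C = 2.25 × 8.85×10⁻¹² × 2.00×10⁻³ / 4.57×10⁻¹⁰ = 8.71×10⁻⁵ m.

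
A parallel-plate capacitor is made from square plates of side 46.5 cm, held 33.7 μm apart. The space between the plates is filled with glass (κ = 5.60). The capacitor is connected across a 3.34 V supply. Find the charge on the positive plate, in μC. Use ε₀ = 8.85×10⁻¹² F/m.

1.06 μC

A = (46.5 cm)² = 0.216 m².
C = κε₀A/d = 5.60 × 8.85×10⁻¹² × 0.216 / 3.37×10⁻⁵ = 3.18×10⁻⁷ F.
Q = CV = 3.18×10⁻⁷ × 3.34 = 1.06×10⁻⁶ C.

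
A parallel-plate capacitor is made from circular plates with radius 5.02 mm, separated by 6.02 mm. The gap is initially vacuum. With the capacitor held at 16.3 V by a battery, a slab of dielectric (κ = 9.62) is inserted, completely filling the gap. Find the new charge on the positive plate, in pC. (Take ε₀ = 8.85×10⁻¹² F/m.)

Q ≈ 18.3 pC

A = π(5.02 mm)² = 7.92×10⁻⁵ m².
Initially C₁ = ε₀A/d = 8.85×10⁻¹² × 7.92×10⁻⁵ / 6.02×10⁻³ = 1.16×10⁻¹³ F.
Q₁ = 1.90×10⁻¹² C.
Battery connected ⇒ V is held fixed. C₂ = 9.62 C₁ and Q = CV, so Q₂/Q₁ = C₂/C₁ = 9.62.
Q₂ = 9.62 × 1.90×10⁻¹² = 1.83×10⁻¹¹ C.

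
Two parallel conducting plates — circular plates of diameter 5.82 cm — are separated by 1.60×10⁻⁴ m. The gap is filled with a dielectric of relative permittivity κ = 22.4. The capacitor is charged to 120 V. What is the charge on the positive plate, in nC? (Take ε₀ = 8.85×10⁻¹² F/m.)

Q ≈ 396 nC

A = π(5.82/2 cm)² = 2.66×10⁻³ m².
C = κε₀A/d = 22.4 × 8.85×10⁻¹² × 2.66×10⁻³ / 1.60×10⁻⁴ = 3.30×10⁻⁹ F.
Q = CV = 3.30×10⁻⁹ × 120 = 3.96×10⁻⁷ C.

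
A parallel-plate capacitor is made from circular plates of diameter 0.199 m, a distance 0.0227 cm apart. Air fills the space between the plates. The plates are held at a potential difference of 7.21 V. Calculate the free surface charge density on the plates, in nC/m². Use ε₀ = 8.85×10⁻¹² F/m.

281 nC/m²

A = π(0.199/2 m)² = 3.11×10⁻² m².
C = ε₀A/d = 8.85×10⁻¹² × 3.11×10⁻² / 2.27×10⁻⁴ = 1.21×10⁻⁹ F.
σ = Q/A = CV/A = 1.21×10⁻⁹ × 7.21 / 3.11×10⁻² = 2.81×10⁻⁷ C/m².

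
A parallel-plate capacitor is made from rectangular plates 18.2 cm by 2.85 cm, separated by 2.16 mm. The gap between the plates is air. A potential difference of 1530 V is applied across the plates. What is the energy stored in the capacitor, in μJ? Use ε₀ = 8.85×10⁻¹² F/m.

A = 18.2 × 2.85 cm² = 5.19×10⁻³ m².
C = ε₀A/d = 8.85×10⁻¹² × 5.19×10⁻³ / 2.16×10⁻³ = 2.13×10⁻¹¹ F.
U = ½CV² = ½ × 2.13×10⁻¹¹ × (1530)² = 2.49×10⁻⁵ J.

24.9 μJ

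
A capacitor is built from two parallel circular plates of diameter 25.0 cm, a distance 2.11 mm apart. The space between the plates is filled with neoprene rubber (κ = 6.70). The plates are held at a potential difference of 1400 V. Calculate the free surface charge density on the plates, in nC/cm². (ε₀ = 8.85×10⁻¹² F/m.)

3.93 nC/cm²

A = π(25.0/2 cm)² = 4.91×10⁻² m².
C = κε₀A/d = 6.70 × 8.85×10⁻¹² × 4.91×10⁻² / 2.11×10⁻³ = 1.38×10⁻⁹ F.
σ = Q/A = CV/A = 1.38×10⁻⁹ × 1400 / 4.91×10⁻² = 3.93×10⁻⁵ C/m².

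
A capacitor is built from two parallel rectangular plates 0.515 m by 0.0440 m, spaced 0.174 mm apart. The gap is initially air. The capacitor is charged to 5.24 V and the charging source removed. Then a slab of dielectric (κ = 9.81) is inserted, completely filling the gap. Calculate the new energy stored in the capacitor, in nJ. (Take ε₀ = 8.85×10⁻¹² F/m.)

U ≈ 1.61 nJ

A = 0.515 × 0.0440 m² = 2.27×10⁻² m².
Initially C₁ = ε₀A/d = 8.85×10⁻¹² × 2.27×10⁻² / 1.74×10⁻⁴ = 1.15×10⁻⁹ F.
U₁ = 1.58×10⁻⁸ J.
Isolated ⇒ Q is held fixed. C₂ = 9.81 C₁ and U = Q²/(2C), so U₂/U₁ = C₁/C₂ = 0.102.
U₂ = 0.102 × 1.58×10⁻⁸ = 1.61×10⁻⁹ J.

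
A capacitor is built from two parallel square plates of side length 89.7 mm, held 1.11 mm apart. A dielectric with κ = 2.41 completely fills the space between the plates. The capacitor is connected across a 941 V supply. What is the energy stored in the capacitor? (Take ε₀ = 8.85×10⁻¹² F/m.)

A = (89.7 mm)² = 8.05×10⁻³ m².
C = κε₀A/d = 2.41 × 8.85×10⁻¹² × 8.05×10⁻³ / 1.11×10⁻³ = 1.55×10⁻¹⁰ F.
U = ½CV² = ½ × 1.55×10⁻¹⁰ × (941)² = 6.84×10⁻⁵ J.

U ≈ 68.4 μJ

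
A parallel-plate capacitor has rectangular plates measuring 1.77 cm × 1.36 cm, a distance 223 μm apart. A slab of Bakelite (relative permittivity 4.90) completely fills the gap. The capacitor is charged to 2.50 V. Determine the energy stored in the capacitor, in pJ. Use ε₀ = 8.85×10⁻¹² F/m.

A = 1.77 × 1.36 cm² = 2.41×10⁻⁴ m².
C = κε₀A/d = 4.90 × 8.85×10⁻¹² × 2.41×10⁻⁴ / 2.23×10⁻⁴ = 4.68×10⁻¹¹ F.
U = ½CV² = ½ × 4.68×10⁻¹¹ × (2.50)² = 1.46×10⁻¹⁰ J.

U ≈ 146 pJ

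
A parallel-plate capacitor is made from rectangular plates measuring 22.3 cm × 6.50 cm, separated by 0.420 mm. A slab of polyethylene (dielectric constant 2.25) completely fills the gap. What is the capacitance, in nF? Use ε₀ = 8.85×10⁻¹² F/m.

0.687 nF

A = 22.3 × 6.50 cm² = 1.45×10⁻² m².
C = κε₀A/d = 2.25 × 8.85×10⁻¹² × 1.45×10⁻² / 4.20×10⁻⁴ = 6.87×10⁻¹⁰ F.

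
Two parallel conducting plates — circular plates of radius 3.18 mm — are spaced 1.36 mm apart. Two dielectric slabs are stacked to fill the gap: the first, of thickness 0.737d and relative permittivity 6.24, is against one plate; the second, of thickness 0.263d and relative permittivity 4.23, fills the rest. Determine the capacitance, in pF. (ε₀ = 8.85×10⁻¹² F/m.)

1.15 pF

A = π(3.18 mm)² = 3.18×10⁻⁵ m².
Stacked slabs ⇒ two capacitors in series, each with the full plate area.
C₁ = κ₁ε₀A/d₁ = 6.24 × 8.85×10⁻¹² × 3.18×10⁻⁵ / 1.00×10⁻³ = 1.75×10⁻¹² F.
C₂ = κ₂ε₀A/d₂ = 4.23 × 8.85×10⁻¹² × 3.18×10⁻⁵ / 3.58×10⁻⁴ = 3.33×10⁻¹² F.
C = (1/C₁ + 1/C₂)⁻¹ = 1.15×10⁻¹² F.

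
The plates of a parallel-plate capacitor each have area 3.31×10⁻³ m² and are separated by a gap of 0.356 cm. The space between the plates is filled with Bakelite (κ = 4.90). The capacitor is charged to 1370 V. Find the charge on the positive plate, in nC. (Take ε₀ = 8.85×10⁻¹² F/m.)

55.2 nC

C = κε₀A/d = 4.90 × 8.85×10⁻¹² × 3.31×10⁻³ / 3.56×10⁻³ = 4.03×10⁻¹¹ F.
Q = CV = 4.03×10⁻¹¹ × 1370 = 5.52×10⁻⁸ C.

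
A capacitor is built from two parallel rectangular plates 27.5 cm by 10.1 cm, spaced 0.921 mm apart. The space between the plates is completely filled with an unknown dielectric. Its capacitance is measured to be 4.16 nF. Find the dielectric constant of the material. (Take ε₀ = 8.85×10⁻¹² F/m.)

15.6

A = 27.5 × 10.1 cm² = 2.78×10⁻² m².
κ = Cd/(ε₀A) = 4.16×10⁻⁹ × 9.21×10⁻⁴ / (8.85×10⁻¹² × 2.78×10⁻²) = 15.6.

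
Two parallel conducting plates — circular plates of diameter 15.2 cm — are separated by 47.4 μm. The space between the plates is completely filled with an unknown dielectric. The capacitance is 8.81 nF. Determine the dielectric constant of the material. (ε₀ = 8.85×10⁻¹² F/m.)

2.60

A = π(15.2/2 cm)² = 1.81×10⁻² m².
κ = Cd/(ε₀A) = 8.81×10⁻⁹ × 4.74×10⁻⁵ / (8.85×10⁻¹² × 1.81×10⁻²) = 2.60.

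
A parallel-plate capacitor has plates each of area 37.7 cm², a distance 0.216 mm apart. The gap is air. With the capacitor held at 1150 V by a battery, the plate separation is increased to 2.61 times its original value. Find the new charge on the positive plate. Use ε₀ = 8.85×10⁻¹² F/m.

68.1 nC

A = 37.7 cm² = 3.77×10⁻³ m².
Initially C₁ = ε₀A/d = 8.85×10⁻¹² × 3.77×10⁻³ / 2.16×10⁻⁴ = 1.54×10⁻¹⁰ F.
Q₁ = 1.78×10⁻⁷ C.
Battery connected ⇒ V is held fixed. C₂ = 0.383 C₁ and Q = CV, so Q₂/Q₁ = C₂/C₁ = 0.383.
Q₂ = 0.383 × 1.78×10⁻⁷ = 6.81×10⁻⁸ C.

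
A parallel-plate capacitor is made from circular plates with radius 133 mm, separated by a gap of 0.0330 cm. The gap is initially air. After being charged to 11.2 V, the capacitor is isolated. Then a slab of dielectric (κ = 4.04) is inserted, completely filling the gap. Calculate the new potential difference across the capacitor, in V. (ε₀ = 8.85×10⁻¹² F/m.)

V ≈ 2.77 V

A = π(133 mm)² = 5.56×10⁻² m².
Initially C₁ = ε₀A/d = 8.85×10⁻¹² × 5.56×10⁻² / 3.30×10⁻⁴ = 1.49×10⁻⁹ F.
V₁ = 11.2 V.
Isolated ⇒ Q is held fixed. C₂ = 4.04 C₁ and V = Q/C, so V₂/V₁ = C₁/C₂ = 0.248.
V₂ = 0.248 × 11.2 = 2.77 V.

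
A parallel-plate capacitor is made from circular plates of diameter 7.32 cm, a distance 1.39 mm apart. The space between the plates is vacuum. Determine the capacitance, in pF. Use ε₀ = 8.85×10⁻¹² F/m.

A = π(7.32/2 cm)² = 4.21×10⁻³ m².
C = ε₀A/d = 8.85×10⁻¹² × 4.21×10⁻³ / 1.39×10⁻³ = 2.68×10⁻¹¹ F.

C ≈ 26.8 pF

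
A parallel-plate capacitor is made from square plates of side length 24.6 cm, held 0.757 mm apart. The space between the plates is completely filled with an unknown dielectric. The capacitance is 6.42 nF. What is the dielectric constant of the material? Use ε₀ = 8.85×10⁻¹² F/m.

A = (24.6 cm)² = 6.05×10⁻² m².
κ = Cd/(ε₀A) = 6.42×10⁻⁹ × 7.57×10⁻⁴ / (8.85×10⁻¹² × 6.05×10⁻²) = 9.07.

κ ≈ 9.07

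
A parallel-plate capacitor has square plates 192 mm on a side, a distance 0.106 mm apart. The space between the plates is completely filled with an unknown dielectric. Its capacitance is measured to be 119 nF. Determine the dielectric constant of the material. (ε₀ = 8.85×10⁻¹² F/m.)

A = (192 mm)² = 3.69×10⁻² m².
κ = Cd/(ε₀A) = 1.19×10⁻⁷ × 1.06×10⁻⁴ / (8.85×10⁻¹² × 3.69×10⁻²) = 38.7.

38.7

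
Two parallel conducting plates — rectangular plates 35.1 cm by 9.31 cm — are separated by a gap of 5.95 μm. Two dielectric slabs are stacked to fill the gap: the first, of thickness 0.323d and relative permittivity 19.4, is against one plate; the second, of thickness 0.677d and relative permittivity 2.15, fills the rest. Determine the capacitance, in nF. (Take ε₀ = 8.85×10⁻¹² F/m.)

A = 35.1 × 9.31 cm² = 3.27×10⁻² m².
Stacked slabs ⇒ two capacitors in series, each with the full plate area.
C₁ = κ₁ε₀A/d₁ = 19.4 × 8.85×10⁻¹² × 3.27×10⁻² / 1.92×10⁻⁶ = 2.92×10⁻⁶ F.
C₂ = κ₂ε₀A/d₂ = 2.15 × 8.85×10⁻¹² × 3.27×10⁻² / 4.03×10⁻⁶ = 1.54×10⁻⁷ F.
C = (1/C₁ + 1/C₂)⁻¹ = 1.47×10⁻⁷ F.

147 nF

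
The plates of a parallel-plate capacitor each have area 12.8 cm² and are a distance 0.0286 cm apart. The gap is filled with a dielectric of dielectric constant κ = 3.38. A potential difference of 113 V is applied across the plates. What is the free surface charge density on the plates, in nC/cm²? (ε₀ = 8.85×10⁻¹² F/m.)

σ ≈ 1.18 nC/cm²

A = 12.8 cm² = 1.28×10⁻³ m².
C = κε₀A/d = 3.38 × 8.85×10⁻¹² × 1.28×10⁻³ / 2.86×10⁻⁴ = 1.34×10⁻¹⁰ F.
σ = Q/A = CV/A = 1.34×10⁻¹⁰ × 113 / 1.28×10⁻³ = 1.18×10⁻⁵ C/m².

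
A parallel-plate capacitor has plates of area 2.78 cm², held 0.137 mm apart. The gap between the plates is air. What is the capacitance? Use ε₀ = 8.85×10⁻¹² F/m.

A = 2.78 cm² = 2.78×10⁻⁴ m².
C = ε₀A/d = 8.85×10⁻¹² × 2.78×10⁻⁴ / 1.37×10⁻⁴ = 1.80×10⁻¹¹ F.

C ≈ 18.0 pF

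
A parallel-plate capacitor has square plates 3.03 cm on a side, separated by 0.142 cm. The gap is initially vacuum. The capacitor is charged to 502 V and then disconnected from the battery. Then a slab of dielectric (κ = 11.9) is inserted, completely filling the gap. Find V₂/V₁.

0.0840

Isolated ⇒ Q is held fixed.
C₂ = 11.9 C₁ and V = Q/C, so V₂/V₁ = C₁/C₂ = 0.0840.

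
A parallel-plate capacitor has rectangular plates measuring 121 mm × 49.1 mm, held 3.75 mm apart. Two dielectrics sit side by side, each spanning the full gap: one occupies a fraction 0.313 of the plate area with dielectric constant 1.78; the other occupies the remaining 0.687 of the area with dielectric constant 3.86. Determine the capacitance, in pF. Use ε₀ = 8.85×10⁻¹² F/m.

A = 121 × 49.1 mm² = 5.94×10⁻³ m².
Side-by-side slabs ⇒ two capacitors in parallel, each spanning the full gap.
C₁ = κ₁ε₀A₁/d = 1.78 × 8.85×10⁻¹² × 1.86×10⁻³ / 3.75×10⁻³ = 7.81×10⁻¹² F.
C₂ = κ₂ε₀A₂/d = 3.86 × 8.85×10⁻¹² × 4.08×10⁻³ / 3.75×10⁻³ = 3.72×10⁻¹¹ F.
C = C₁ + C₂ = 4.50×10⁻¹¹ F.

C ≈ 45.0 pF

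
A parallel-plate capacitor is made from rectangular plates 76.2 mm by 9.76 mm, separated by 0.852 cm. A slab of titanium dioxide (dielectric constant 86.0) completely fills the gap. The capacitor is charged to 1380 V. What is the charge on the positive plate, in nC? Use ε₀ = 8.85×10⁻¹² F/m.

Q ≈ 91.7 nC

A = 76.2 × 9.76 mm² = 7.44×10⁻⁴ m².
C = κε₀A/d = 86.0 × 8.85×10⁻¹² × 7.44×10⁻⁴ / 8.52×10⁻³ = 6.64×10⁻¹¹ F.
Q = CV = 6.64×10⁻¹¹ × 1380 = 9.17×10⁻⁸ C.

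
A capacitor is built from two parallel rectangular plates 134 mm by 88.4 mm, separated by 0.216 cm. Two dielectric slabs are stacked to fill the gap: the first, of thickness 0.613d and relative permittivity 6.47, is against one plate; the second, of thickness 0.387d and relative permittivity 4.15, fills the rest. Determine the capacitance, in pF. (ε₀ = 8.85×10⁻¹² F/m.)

C ≈ 258 pF

A = 134 × 88.4 mm² = 1.18×10⁻² m².
Stacked slabs ⇒ two capacitors in series, each with the full plate area.
C₁ = κ₁ε₀A/d₁ = 6.47 × 8.85×10⁻¹² × 1.18×10⁻² / 1.32×10⁻³ = 5.12×10⁻¹⁰ F.
C₂ = κ₂ε₀A/d₂ = 4.15 × 8.85×10⁻¹² × 1.18×10⁻² / 8.36×10⁻⁴ = 5.20×10⁻¹⁰ F.
C = (1/C₁ + 1/C₂)⁻¹ = 2.58×10⁻¹⁰ F.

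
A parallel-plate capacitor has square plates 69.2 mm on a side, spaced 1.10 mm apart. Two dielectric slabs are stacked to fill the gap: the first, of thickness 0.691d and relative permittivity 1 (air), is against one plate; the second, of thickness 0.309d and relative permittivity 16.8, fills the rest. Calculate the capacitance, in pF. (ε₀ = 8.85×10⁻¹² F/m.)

C ≈ 54.3 pF

A = (69.2 mm)² = 4.79×10⁻³ m².
Stacked slabs ⇒ two capacitors in series, each with the full plate area.
C₁ = κ₁ε₀A/d₁ = 1.00 × 8.85×10⁻¹² × 4.79×10⁻³ / 7.60×10⁻⁴ = 5.58×10⁻¹¹ F.
C₂ = κ₂ε₀A/d₂ = 16.8 × 8.85×10⁻¹² × 4.79×10⁻³ / 3.40×10⁻⁴ = 2.09×10⁻⁹ F.
C = (1/C₁ + 1/C₂)⁻¹ = 5.43×10⁻¹¹ F.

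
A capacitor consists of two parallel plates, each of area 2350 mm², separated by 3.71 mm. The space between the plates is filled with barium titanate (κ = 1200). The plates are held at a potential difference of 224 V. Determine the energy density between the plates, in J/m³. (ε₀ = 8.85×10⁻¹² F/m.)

E = V/d = 224 / 3.71×10⁻³ = 6.04×10⁴ V/m.
u = ½κε₀E² = ½ × 1200 × 8.85×10⁻¹² × (6.04×10⁴)² = 19.4 J/m³.

19.4 J/m³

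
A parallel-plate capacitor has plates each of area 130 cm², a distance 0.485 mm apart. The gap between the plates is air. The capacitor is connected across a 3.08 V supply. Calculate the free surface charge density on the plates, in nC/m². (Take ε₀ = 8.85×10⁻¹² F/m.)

A = 130 cm² = 1.30×10⁻² m².
C = ε₀A/d = 8.85×10⁻¹² × 1.30×10⁻² / 4.85×10⁻⁴ = 2.37×10⁻¹⁰ F.
σ = Q/A = CV/A = 2.37×10⁻¹⁰ × 3.08 / 1.30×10⁻² = 5.62×10⁻⁸ C/m².

σ ≈ 56.2 nC/m²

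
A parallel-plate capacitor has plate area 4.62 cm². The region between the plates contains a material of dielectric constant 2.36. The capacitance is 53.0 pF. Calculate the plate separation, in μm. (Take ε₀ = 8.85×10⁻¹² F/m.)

d ≈ 182 μm

A = 4.62 cm² = 4.62×10⁻⁴ m².
d = κε₀A/C = 2.36 × 8.85×10⁻¹² × 4.62×10⁻⁴ / 5.30×10⁻¹¹ = 1.82×10⁻⁴ m.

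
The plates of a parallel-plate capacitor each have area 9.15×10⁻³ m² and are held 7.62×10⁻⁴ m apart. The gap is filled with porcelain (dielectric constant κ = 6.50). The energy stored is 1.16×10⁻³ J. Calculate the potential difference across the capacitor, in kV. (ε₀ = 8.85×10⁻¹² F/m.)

1.83 kV

C = κε₀A/d = 6.50 × 8.85×10⁻¹² × 9.15×10⁻³ / 7.62×10⁻⁴ = 6.91×10⁻¹⁰ F.
V = √(2U/C) = √(2 × 1.16×10⁻³ / 6.91×10⁻¹⁰) = 1.83×10³ V.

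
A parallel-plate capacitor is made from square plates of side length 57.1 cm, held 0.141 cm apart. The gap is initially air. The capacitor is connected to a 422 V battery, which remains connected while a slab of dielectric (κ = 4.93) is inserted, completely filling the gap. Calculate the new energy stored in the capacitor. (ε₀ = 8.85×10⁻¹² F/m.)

A = (57.1 cm)² = 0.326 m².
Initially C₁ = ε₀A/d = 8.85×10⁻¹² × 0.326 / 1.41×10⁻³ = 2.05×10⁻⁹ F.
U₁ = 1.82×10⁻⁴ J.
Battery connected ⇒ V is held fixed. C₂ = 4.93 C₁ and U = ½CV², so U₂/U₁ = C₂/C₁ = 4.93.
U₂ = 4.93 × 1.82×10⁻⁴ = 8.98×10⁻⁴ J.

U ≈ 0.898 mJ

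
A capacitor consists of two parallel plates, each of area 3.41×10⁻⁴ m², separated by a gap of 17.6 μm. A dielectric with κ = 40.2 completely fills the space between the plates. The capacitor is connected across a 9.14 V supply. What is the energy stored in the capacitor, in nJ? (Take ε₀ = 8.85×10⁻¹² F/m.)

C = κε₀A/d = 40.2 × 8.85×10⁻¹² × 3.41×10⁻⁴ / 1.76×10⁻⁵ = 6.89×10⁻⁹ F.
U = ½CV² = ½ × 6.89×10⁻⁹ × (9.14)² = 2.88×10⁻⁷ J.

U ≈ 288 nJ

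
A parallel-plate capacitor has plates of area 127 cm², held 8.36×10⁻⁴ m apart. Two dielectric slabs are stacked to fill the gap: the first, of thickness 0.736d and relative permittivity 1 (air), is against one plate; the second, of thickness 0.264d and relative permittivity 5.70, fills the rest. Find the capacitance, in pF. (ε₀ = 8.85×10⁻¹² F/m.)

C ≈ 172 pF

A = 127 cm² = 1.27×10⁻² m².
Stacked slabs ⇒ two capacitors in series, each with the full plate area.
C₁ = κ₁ε₀A/d₁ = 1.00 × 8.85×10⁻¹² × 1.27×10⁻² / 6.15×10⁻⁴ = 1.83×10⁻¹⁰ F.
C₂ = κ₂ε₀A/d₂ = 5.70 × 8.85×10⁻¹² × 1.27×10⁻² / 2.21×10⁻⁴ = 2.90×10⁻⁹ F.
C = (1/C₁ + 1/C₂)⁻¹ = 1.72×10⁻¹⁰ F.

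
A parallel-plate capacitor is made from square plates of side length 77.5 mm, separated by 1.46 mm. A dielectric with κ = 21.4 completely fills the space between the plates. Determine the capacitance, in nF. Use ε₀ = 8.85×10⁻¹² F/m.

C ≈ 0.779 nF

A = (77.5 mm)² = 6.01×10⁻³ m².
C = κε₀A/d = 21.4 × 8.85×10⁻¹² × 6.01×10⁻³ / 1.46×10⁻³ = 7.79×10⁻¹⁰ F.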